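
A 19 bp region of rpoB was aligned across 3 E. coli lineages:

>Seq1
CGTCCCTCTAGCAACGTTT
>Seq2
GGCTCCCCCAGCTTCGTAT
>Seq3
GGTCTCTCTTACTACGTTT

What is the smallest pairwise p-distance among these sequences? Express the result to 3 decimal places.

Pairwise Hamming distances:
  Seq1 vs Seq2: 8
  Seq1 vs Seq3: 5
  Seq2 vs Seq3: 9
The smallest is 5 mismatches, between Seq1 and Seq3; p = 5/19 = 0.263.

0.263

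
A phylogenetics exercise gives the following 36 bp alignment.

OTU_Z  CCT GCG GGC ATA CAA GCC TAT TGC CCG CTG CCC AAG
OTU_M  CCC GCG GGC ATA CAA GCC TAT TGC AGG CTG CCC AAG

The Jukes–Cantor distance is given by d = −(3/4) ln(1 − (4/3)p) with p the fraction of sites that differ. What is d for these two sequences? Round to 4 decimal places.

The sequences differ at positions 3 (T/C), 25 (C/A), 26 (C/G).
p = 3/36 = 0.083333.
d = −0.75 · ln(1 − (4/3)·0.083333) = −0.75 · ln(0.888889) = −0.75 · (-0.117783) = 0.0883.

0.0883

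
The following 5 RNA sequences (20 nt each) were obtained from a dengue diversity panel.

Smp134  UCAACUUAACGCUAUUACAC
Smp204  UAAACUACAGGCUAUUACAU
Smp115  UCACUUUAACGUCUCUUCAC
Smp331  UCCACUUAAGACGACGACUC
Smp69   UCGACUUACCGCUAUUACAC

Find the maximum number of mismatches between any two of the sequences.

Pairwise Hamming distances:
  Smp134 vs Smp204: 5
  Smp134 vs Smp115: 7
  Smp134 vs Smp331: 7
  Smp134 vs Smp69: 2
  Smp204 vs Smp115: 12
  Smp204 vs Smp331: 10
  Smp204 vs Smp69: 7
  Smp115 vs Smp331: 11
  Smp115 vs Smp69: 9
  Smp331 vs Smp69: 8
The largest is 12, between Smp204 and Smp115.

12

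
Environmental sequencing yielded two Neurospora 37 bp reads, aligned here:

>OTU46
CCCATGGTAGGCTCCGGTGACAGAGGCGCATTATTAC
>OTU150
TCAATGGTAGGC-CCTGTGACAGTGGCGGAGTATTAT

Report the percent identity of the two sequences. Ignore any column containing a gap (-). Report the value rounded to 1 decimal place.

Excluding the 1 gap column leaves 36 comparable sites.
Differing sites — 1:C/T; 3:C/A; 16:G/T; 24:A/T; 29:C/G; 31:T/G; 37:C/T.
29 of the 36 comparable sites match, so the percent identity is 29/36 × 100 = 80.6%.

80.6%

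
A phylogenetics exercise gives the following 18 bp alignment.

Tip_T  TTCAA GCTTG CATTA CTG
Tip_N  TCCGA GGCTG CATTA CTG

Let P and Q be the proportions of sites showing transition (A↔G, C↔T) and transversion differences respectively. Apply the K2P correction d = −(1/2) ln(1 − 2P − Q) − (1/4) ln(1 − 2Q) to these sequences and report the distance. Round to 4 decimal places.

Differing sites — 2:T/C (Ti); 4:A/G (Ti); 7:C/G (Tv); 8:T/C (Ti).
Of the 4 differences, 3 transitions and 1 transversion over 18 sites: P = 3/18 = 0.166667, Q = 1/18 = 0.055556.
d = −0.5·ln(0.611110) − 0.25·ln(0.888888) = −0.5·(-0.492478) − 0.25·(-0.117784) = 0.2757.

0.2757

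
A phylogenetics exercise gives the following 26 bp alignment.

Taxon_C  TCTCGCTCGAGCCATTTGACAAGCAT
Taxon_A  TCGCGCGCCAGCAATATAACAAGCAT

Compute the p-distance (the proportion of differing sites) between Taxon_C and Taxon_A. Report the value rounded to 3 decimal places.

The sequences differ at positions 3 (T/G), 7 (T/G), 9 (G/C), 13 (C/A), 16 (T/A), 18 (G/A).
There are 6 differences over 26 sites, so p = 6/26 = 0.231.

0.231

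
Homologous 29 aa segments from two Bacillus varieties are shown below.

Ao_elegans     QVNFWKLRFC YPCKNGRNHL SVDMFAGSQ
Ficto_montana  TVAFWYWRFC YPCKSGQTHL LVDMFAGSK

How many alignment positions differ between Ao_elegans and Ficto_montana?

Differing sites — 1:Q/T; 3:N/A; 6:K/Y; 7:L/W; 15:N/S; 17:R/Q; 18:N/T; 21:S/L; 29:Q/K.
That gives 9 mismatches out of 29 aligned sites, so the Hamming distance is 9.

9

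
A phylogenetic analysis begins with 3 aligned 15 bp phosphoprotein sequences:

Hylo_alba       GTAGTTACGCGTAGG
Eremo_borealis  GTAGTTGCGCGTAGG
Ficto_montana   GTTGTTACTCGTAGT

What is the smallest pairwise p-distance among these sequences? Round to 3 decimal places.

Pairwise Hamming distances:
  Hylo_alba vs Eremo_borealis: 1
  Hylo_alba vs Ficto_montana: 3
  Eremo_borealis vs Ficto_montana: 4
The smallest is 1 mismatch, between Hylo_alba and Eremo_borealis; p = 1/15 = 0.067.

0.067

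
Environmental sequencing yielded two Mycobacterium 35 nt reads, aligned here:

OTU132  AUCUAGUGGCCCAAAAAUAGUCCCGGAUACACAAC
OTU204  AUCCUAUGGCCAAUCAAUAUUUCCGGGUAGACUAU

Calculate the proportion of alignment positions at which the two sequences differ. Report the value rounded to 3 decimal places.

Mismatches occur at site 4 (U/C), site 5 (A/U), site 6 (G/A), site 12 (C/A), site 14 (A/U), site 15 (A/C), site 20 (G/U), site 22 (C/U), site 27 (A/G), site 30 (C/G), site 33 (A/U), site 35 (C/U).
There are 12 differences over 35 sites, so p = 12/35 = 0.343.

0.343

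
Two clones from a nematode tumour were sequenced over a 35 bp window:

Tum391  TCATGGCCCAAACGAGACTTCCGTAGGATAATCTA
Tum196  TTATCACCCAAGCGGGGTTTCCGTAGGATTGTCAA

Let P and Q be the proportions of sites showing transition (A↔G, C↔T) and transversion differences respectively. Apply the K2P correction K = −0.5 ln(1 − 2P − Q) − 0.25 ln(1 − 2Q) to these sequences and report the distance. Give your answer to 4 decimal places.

0.3795

Mismatches occur at site 2 (C→T, transition), site 5 (G→C, transversion), site 6 (G→A, transition), site 12 (A→G, transition), site 15 (A→G, transition), site 17 (A→G, transition), site 18 (C→T, transition), site 30 (A→T, transversion), site 31 (A→G, transition), site 34 (T→A, transversion).
Of the 10 differences, 7 transitions and 3 transversions over 35 sites: P = 7/35 = 0.200000, Q = 3/35 = 0.085714.
d = −0.5·ln(0.514286) − 0.25·ln(0.828572) = −0.5·(-0.664976) − 0.25·(-0.188052) = 0.3795.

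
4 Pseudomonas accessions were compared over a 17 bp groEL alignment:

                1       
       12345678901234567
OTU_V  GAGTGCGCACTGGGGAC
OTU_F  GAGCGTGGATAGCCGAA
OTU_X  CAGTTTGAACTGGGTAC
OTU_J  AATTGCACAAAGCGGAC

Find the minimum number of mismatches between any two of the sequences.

5

Pairwise Hamming distances:
  OTU_V vs OTU_F: 8
  OTU_V vs OTU_X: 5
  OTU_V vs OTU_J: 6
  OTU_F vs OTU_X: 10
  OTU_F vs OTU_J: 9
  OTU_X vs OTU_J: 10
The smallest is 5, between OTU_V and OTU_X.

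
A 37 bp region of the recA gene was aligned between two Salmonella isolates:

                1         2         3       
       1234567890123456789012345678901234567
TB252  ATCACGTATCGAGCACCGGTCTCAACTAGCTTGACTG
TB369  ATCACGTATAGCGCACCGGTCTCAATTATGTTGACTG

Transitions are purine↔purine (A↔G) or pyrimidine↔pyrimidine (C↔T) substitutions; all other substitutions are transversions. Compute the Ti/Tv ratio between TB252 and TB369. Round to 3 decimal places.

Differing sites — 10:C/A (Tv); 12:A/C (Tv); 26:C/T (Ti); 29:G/T (Tv); 30:C/G (Tv).
Of the 5 differences, 1 transition and 4 transversions, so Ti/Tv = 1/4 = 0.250.

0.250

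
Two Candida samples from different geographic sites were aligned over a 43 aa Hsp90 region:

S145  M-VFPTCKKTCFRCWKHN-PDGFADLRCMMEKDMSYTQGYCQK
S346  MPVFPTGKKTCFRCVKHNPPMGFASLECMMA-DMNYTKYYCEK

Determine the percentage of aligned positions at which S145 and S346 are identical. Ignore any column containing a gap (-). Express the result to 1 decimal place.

Excluding the 3 gap columns leaves 40 comparable sites.
The sequences differ at positions 7 (C/G), 15 (W/V), 21 (D/M), 25 (D/S), 27 (R/E), 31 (E/A), 35 (S/N), 38 (Q/K), 39 (G/Y), 42 (Q/E).
30 of the 40 comparable sites match, so the percent identity is 30/40 × 100 = 75.0%.

75.0%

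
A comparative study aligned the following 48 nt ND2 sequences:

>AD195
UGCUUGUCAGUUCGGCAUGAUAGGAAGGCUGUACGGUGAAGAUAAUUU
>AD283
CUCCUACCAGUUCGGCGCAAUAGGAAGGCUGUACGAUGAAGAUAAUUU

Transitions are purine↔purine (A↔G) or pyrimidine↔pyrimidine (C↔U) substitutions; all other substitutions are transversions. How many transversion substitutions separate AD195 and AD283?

1

The sequences differ at positions 1 (U/C, transition), 2 (G/U, transversion), 4 (U/C, transition), 6 (G/A, transition), 7 (U/C, transition), 17 (A/G, transition), 18 (U/C, transition), 19 (G/A, transition), 36 (G/A, transition).
Of the 9 differences, 8 transitions and 1 transversion, so the answer is 1.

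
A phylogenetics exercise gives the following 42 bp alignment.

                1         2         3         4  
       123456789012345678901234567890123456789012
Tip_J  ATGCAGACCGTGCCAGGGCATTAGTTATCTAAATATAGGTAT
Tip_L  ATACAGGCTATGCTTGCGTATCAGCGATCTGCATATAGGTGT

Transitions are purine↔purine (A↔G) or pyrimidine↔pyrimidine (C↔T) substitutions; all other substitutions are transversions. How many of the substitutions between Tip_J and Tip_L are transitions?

10

Mismatches occur at site 3 (G/A, transition), site 7 (A/G, transition), site 9 (C/T, transition), site 10 (G/A, transition), site 14 (C/T, transition), site 15 (A/T, transversion), site 17 (G/C, transversion), site 19 (C/T, transition), site 22 (T/C, transition), site 25 (T/C, transition), site 26 (T/G, transversion), site 31 (A/G, transition), site 32 (A/C, transversion), site 41 (A/G, transition).
Of the 14 differences, 10 transitions and 4 transversions, so the answer is 10.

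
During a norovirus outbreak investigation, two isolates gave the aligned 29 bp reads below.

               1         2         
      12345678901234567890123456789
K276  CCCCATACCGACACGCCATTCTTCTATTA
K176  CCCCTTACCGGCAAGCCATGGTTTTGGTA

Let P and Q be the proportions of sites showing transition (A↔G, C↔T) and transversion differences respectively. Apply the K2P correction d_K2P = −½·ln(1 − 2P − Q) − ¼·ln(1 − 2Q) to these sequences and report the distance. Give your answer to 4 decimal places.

0.3442

The sequences differ at positions 5 (A/T, transversion), 11 (A/G, transition), 14 (C/A, transversion), 20 (T/G, transversion), 21 (C/G, transversion), 24 (C/T, transition), 26 (A/G, transition), 27 (T/G, transversion).
Of the 8 differences, 3 transitions and 5 transversions over 29 sites: P = 3/29 = 0.103448, Q = 5/29 = 0.172414.
d = −0.5·ln(0.620690) − 0.25·ln(0.655172) = −0.5·(-0.476924) − 0.25·(-0.422857) = 0.3442.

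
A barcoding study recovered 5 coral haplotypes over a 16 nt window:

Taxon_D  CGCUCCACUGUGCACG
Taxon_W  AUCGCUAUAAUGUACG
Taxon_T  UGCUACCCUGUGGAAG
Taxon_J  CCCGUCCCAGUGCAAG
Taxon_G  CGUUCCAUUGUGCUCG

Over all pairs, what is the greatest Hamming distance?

Pairwise Hamming distances:
  Taxon_D vs Taxon_W: 8
  Taxon_D vs Taxon_T: 5
  Taxon_D vs Taxon_J: 6
  Taxon_D vs Taxon_G: 3
  Taxon_W vs Taxon_T: 11
  Taxon_W vs Taxon_J: 9
  Taxon_W vs Taxon_G: 9
  Taxon_T vs Taxon_J: 6
  Taxon_T vs Taxon_G: 8
  Taxon_J vs Taxon_G: 9
The largest is 11, between Taxon_W and Taxon_T.

11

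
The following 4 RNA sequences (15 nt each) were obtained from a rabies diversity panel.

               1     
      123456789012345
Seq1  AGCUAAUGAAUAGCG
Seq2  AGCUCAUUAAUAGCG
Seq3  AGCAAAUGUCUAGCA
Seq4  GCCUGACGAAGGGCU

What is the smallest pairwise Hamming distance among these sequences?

2

Pairwise Hamming distances:
  Seq1 vs Seq2: 2
  Seq1 vs Seq3: 4
  Seq1 vs Seq4: 7
  Seq2 vs Seq3: 6
  Seq2 vs Seq4: 8
  Seq3 vs Seq4: 10
The smallest is 2, between Seq1 and Seq2.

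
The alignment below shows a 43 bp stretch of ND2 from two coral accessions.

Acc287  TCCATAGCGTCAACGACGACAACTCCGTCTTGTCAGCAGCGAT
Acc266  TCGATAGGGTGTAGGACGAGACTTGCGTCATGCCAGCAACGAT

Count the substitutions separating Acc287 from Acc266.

Mismatches occur at site 3 (C↔G), site 8 (C↔G), site 11 (C↔G), site 12 (A↔T), site 14 (C↔G), site 20 (C↔G), site 22 (A↔C), site 23 (C↔T), site 25 (C↔G), site 30 (T↔A), site 33 (T↔C), site 39 (G↔A).
That gives 12 mismatches out of 43 aligned sites, so the Hamming distance is 12.

12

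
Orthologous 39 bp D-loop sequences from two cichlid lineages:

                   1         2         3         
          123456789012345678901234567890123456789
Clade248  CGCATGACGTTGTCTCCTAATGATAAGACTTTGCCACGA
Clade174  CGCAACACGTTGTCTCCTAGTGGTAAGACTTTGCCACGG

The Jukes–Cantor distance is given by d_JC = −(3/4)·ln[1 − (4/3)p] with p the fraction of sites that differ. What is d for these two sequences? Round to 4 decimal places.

0.1406

Differing sites — 5:T/A; 6:G/C; 20:A/G; 23:A/G; 39:A/G.
p = 5/39 = 0.128205.
d = −0.75 · ln(1 − (4/3)·0.128205) = −0.75 · ln(0.829060) = −0.75 · (-0.187463) = 0.1406.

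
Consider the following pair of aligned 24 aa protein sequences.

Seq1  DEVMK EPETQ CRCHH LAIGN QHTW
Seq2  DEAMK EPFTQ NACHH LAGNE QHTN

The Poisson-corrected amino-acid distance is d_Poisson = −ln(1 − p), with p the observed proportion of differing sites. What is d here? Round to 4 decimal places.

Differing sites — 3:V/A; 8:E/F; 11:C/N; 12:R/A; 18:I/G; 19:G/N; 20:N/E; 24:W/N.
p = 8/24 = 0.333333.
d = −ln(1 − 0.333333) = −ln(0.666667) = 0.4055.

0.4055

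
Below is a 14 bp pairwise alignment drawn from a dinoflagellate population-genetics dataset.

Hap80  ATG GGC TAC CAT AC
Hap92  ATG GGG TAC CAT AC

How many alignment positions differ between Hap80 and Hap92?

1

The sequences differ at position 6 (C/G).
That gives 1 mismatch out of 14 aligned sites, so the Hamming distance is 1.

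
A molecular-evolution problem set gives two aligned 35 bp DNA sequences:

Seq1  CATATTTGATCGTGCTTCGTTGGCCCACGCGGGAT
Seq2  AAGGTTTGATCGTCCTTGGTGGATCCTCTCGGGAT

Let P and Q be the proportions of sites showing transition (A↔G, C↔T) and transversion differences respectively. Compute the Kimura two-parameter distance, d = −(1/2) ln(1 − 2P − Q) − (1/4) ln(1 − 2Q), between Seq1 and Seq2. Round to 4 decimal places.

Differing sites — 1:C/A (Tv); 3:T/G (Tv); 4:A/G (Ti); 14:G/C (Tv); 18:C/G (Tv); 21:T/G (Tv); 23:G/A (Ti); 24:C/T (Ti); 27:A/T (Tv); 29:G/T (Tv).
Of the 10 differences, 3 transitions and 7 transversions over 35 sites: P = 3/35 = 0.085714, Q = 7/35 = 0.200000.
d = −0.5·ln(0.628572) − 0.25·ln(0.600000) = −0.5·(-0.464305) − 0.25·(-0.510826) = 0.3599.

0.3599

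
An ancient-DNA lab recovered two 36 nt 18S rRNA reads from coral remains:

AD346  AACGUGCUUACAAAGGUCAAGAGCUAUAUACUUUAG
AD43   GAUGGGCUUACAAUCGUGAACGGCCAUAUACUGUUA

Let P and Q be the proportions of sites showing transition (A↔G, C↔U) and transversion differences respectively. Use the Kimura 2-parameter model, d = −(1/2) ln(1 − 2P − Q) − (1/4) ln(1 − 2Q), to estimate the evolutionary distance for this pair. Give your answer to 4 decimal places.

0.4427

The sequences differ at positions 1 (A/G, transition), 3 (C/U, transition), 5 (U/G, transversion), 14 (A/U, transversion), 15 (G/C, transversion), 18 (C/G, transversion), 21 (G/C, transversion), 22 (A/G, transition), 25 (U/C, transition), 33 (U/G, transversion), 35 (A/U, transversion), 36 (G/A, transition).
Of the 12 differences, 5 transitions and 7 transversions over 36 sites: P = 5/36 = 0.138889, Q = 7/36 = 0.194444.
d = −0.5·ln(0.527778) − 0.25·ln(0.611112) = −0.5·(-0.639080) − 0.25·(-0.492475) = 0.4427.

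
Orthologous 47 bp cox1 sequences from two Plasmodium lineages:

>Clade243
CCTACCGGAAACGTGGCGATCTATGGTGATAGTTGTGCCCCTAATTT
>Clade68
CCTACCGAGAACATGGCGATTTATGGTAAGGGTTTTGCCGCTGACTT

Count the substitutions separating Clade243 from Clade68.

The sequences differ at positions 8 (G/A), 9 (A/G), 13 (G/A), 21 (C/T), 28 (G/A), 30 (T/G), 31 (A/G), 35 (G/T), 40 (C/G), 43 (A/G), 45 (T/C).
That gives 11 mismatches out of 47 aligned sites, so the Hamming distance is 11.

11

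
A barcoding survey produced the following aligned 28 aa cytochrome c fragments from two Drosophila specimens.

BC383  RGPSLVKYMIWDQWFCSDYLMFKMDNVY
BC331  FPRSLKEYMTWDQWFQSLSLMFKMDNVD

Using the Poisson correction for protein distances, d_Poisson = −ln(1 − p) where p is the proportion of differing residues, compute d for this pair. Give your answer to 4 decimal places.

The sequences differ at positions 1 (R/F), 2 (G/P), 3 (P/R), 6 (V/K), 7 (K/E), 10 (I/T), 16 (C/Q), 18 (D/L), 19 (Y/S), 28 (Y/D).
p = 10/28 = 0.357143.
d = −ln(1 − 0.357143) = −ln(0.642857) = 0.4418.

0.4418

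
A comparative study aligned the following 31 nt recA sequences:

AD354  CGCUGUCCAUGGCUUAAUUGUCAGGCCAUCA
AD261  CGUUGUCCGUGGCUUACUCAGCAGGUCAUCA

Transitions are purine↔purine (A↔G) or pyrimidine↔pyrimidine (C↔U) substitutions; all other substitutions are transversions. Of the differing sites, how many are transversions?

2

Differing sites — 3:C/U (Ti); 9:A/G (Ti); 17:A/C (Tv); 19:U/C (Ti); 20:G/A (Ti); 21:U/G (Tv); 26:C/U (Ti).
Of the 7 differences, 5 transitions and 2 transversions, so the answer is 2.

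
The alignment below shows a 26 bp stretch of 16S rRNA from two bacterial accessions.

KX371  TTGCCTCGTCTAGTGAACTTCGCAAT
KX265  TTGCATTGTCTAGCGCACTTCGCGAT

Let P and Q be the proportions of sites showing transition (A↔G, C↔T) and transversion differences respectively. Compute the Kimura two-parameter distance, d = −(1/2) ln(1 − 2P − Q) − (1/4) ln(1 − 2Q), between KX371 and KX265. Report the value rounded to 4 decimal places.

Differing sites — 5:C/A (Tv); 7:C/T (Ti); 14:T/C (Ti); 16:A/C (Tv); 24:A/G (Ti).
Of the 5 differences, 3 transitions and 2 transversions over 26 sites: P = 3/26 = 0.115385, Q = 2/26 = 0.076923.
d = −0.5·ln(0.692307) − 0.25·ln(0.846154) = −0.5·(-0.367726) − 0.25·(-0.167054) = 0.2256.

0.2256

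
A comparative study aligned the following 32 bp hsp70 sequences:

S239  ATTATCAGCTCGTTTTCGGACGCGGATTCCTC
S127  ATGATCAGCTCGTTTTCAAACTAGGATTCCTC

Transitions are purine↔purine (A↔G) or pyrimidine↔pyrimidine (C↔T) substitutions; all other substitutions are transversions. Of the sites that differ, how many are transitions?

The sequences differ at positions 3 (T/G, transversion), 18 (G/A, transition), 19 (G/A, transition), 22 (G/T, transversion), 23 (C/A, transversion).
Of the 5 differences, 2 transitions and 3 transversions, so the answer is 2.

2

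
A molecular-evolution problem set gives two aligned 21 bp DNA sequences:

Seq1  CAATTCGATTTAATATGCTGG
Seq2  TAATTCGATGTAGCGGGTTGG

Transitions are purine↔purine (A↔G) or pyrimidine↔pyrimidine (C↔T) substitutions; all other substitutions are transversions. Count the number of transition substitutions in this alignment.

Mismatches occur at site 1 (C↔T, transition), site 10 (T↔G, transversion), site 13 (A↔G, transition), site 14 (T↔C, transition), site 15 (A↔G, transition), site 16 (T↔G, transversion), site 18 (C↔T, transition).
Of the 7 differences, 5 transitions and 2 transversions, so the answer is 5.

5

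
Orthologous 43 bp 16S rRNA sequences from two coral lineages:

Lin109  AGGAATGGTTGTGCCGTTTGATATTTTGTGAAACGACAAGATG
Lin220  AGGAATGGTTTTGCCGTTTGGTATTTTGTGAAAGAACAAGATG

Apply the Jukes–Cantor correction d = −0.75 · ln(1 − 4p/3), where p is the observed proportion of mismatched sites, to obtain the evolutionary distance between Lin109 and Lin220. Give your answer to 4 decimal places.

0.0993

Mismatches occur at site 11 (G/T), site 21 (A/G), site 34 (C/G), site 35 (G/A).
p = 4/43 = 0.093023.
d = −0.75 · ln(1 − (4/3)·0.093023) = −0.75 · ln(0.875969) = −0.75 · (-0.132425) = 0.0993.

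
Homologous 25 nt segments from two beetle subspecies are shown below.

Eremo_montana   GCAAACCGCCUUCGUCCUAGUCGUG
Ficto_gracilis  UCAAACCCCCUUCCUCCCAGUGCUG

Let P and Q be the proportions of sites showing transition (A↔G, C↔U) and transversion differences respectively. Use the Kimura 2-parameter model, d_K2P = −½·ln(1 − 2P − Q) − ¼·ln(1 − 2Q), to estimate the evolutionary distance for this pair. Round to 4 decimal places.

0.2920

The sequences differ at positions 1 (G/U, transversion), 8 (G/C, transversion), 14 (G/C, transversion), 18 (U/C, transition), 22 (C/G, transversion), 23 (G/C, transversion).
Of the 6 differences, 1 transition and 5 transversions over 25 sites: P = 1/25 = 0.040000, Q = 5/25 = 0.200000.
d = −0.5·ln(0.720000) − 0.25·ln(0.600000) = −0.5·(-0.328504) − 0.25·(-0.510826) = 0.2920.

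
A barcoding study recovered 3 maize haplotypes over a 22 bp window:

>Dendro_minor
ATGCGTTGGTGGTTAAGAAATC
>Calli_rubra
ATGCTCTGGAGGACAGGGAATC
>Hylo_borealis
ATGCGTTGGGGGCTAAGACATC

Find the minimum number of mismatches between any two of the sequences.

3

Pairwise Hamming distances:
  Dendro_minor vs Calli_rubra: 7
  Dendro_minor vs Hylo_borealis: 3
  Calli_rubra vs Hylo_borealis: 8
The smallest is 3, between Dendro_minor and Hylo_borealis.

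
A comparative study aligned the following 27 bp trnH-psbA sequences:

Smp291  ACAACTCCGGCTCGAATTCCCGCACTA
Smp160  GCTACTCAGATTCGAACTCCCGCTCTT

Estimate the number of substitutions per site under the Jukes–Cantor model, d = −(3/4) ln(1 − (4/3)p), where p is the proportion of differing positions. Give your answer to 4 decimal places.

The sequences differ at positions 1 (A/G), 3 (A/T), 8 (C/A), 10 (G/A), 11 (C/T), 17 (T/C), 24 (A/T), 27 (A/T).
p = 8/27 = 0.296296.
d = −0.75 · ln(1 − (4/3)·0.296296) = −0.75 · ln(0.604939) = −0.75 · (-0.502628) = 0.3770.

0.3770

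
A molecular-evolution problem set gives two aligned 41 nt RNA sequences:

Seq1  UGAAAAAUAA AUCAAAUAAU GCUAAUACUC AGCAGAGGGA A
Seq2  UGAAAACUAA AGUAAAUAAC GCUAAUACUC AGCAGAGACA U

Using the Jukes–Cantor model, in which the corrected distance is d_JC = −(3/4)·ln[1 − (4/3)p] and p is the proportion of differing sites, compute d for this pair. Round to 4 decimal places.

0.1937

Differing sites — 7:A/C; 12:U/G; 13:C/U; 20:U/C; 38:G/A; 39:G/C; 41:A/U.
p = 7/41 = 0.170732.
d = −0.75 · ln(1 − (4/3)·0.170732) = −0.75 · ln(0.772357) = −0.75 · (-0.258308) = 0.1937.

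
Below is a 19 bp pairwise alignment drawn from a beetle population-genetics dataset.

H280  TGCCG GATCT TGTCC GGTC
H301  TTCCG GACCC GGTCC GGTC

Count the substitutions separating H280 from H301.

4

Mismatches occur at site 2 (G→T), site 8 (T→C), site 10 (T→C), site 11 (T→G).
That gives 4 mismatches out of 19 aligned sites, so the Hamming distance is 4.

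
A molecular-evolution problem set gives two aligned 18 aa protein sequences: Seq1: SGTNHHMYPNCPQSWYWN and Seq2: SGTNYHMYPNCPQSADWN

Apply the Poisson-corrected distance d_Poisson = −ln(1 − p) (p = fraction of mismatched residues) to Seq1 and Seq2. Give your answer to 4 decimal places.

Mismatches occur at site 5 (H→Y), site 15 (W→A), site 16 (Y→D).
p = 3/18 = 0.166667.
d = −ln(1 − 0.166667) = −ln(0.833333) = 0.1823.

0.1823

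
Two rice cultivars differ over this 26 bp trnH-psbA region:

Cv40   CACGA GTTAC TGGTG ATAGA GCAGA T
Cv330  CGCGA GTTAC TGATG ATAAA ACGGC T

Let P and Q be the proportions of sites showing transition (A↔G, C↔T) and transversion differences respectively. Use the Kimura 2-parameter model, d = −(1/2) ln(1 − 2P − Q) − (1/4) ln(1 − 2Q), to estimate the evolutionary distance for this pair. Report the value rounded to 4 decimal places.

0.2950

Differing sites — 2:A/G (Ti); 13:G/A (Ti); 19:G/A (Ti); 21:G/A (Ti); 23:A/G (Ti); 25:A/C (Tv).
Of the 6 differences, 5 transitions and 1 transversion over 26 sites: P = 5/26 = 0.192308, Q = 1/26 = 0.038462.
d = −0.5·ln(0.576922) − 0.25·ln(0.923076) = −0.5·(-0.550048) − 0.25·(-0.080044) = 0.2950.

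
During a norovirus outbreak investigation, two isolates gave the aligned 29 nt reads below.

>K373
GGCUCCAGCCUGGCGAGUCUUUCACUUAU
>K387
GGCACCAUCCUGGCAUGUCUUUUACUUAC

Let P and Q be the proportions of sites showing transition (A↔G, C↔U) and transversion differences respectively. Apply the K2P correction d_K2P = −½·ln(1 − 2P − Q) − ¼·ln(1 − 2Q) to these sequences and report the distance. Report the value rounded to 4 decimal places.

0.2437

Differing sites — 4:U/A (Tv); 8:G/U (Tv); 15:G/A (Ti); 16:A/U (Tv); 23:C/U (Ti); 29:U/C (Ti).
Of the 6 differences, 3 transitions and 3 transversions over 29 sites: P = 3/29 = 0.103448, Q = 3/29 = 0.103448.
d = −0.5·ln(0.689656) − 0.25·ln(0.793104) = −0.5·(-0.371562) − 0.25·(-0.231801) = 0.2437.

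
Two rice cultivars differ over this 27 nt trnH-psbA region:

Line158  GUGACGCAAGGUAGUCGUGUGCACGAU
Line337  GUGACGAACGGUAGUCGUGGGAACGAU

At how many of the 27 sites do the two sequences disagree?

Mismatches occur at site 7 (C↔A), site 9 (A↔C), site 20 (U↔G), site 22 (C↔A).
That gives 4 mismatches out of 27 aligned sites, so the Hamming distance is 4.

4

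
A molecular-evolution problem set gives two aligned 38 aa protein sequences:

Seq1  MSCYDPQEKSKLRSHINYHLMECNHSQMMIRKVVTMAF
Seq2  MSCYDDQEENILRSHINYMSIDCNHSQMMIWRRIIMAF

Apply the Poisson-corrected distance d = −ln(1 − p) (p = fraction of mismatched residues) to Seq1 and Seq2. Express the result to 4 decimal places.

0.4187

Mismatches occur at site 6 (P→D), site 9 (K→E), site 10 (S→N), site 11 (K→I), site 19 (H→M), site 20 (L→S), site 21 (M→I), site 22 (E→D), site 31 (R→W), site 32 (K→R), site 33 (V→R), site 34 (V→I), site 35 (T→I).
p = 13/38 = 0.342105.
d = −ln(1 − 0.342105) = −ln(0.657895) = 0.4187.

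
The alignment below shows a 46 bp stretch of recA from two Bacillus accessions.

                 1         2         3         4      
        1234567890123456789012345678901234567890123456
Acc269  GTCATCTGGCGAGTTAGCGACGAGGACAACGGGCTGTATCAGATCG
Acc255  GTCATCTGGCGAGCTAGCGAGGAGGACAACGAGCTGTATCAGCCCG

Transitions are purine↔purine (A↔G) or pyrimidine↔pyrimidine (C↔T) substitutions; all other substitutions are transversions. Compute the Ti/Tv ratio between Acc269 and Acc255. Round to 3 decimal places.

1.500

Mismatches occur at site 14 (T/C, transition), site 21 (C/G, transversion), site 32 (G/A, transition), site 43 (A/C, transversion), site 44 (T/C, transition).
Of the 5 differences, 3 transitions and 2 transversions, so Ti/Tv = 3/2 = 1.500.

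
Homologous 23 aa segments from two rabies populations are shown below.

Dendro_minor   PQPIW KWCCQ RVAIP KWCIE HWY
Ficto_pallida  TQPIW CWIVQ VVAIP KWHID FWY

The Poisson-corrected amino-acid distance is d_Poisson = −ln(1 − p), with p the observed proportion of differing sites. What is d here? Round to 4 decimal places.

Differing sites — 1:P/T; 6:K/C; 8:C/I; 9:C/V; 11:R/V; 18:C/H; 20:E/D; 21:H/F.
p = 8/23 = 0.347826.
d = −ln(1 − 0.347826) = −ln(0.652174) = 0.4274.

0.4274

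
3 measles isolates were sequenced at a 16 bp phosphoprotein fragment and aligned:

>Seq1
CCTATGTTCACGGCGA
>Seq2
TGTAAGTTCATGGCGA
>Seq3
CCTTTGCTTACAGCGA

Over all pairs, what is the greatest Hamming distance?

8

Pairwise Hamming distances:
  Seq1 vs Seq2: 4
  Seq1 vs Seq3: 4
  Seq2 vs Seq3: 8
The largest is 8, between Seq2 and Seq3.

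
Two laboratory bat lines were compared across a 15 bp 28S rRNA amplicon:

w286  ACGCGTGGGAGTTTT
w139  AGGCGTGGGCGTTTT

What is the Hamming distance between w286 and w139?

2

The sequences differ at positions 2 (C/G), 10 (A/C).
That gives 2 mismatches out of 15 aligned sites, so the Hamming distance is 2.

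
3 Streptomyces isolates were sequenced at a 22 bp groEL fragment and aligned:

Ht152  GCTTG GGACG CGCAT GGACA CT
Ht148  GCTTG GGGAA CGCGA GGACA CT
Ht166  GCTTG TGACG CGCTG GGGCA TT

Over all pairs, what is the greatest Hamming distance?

8

Pairwise Hamming distances:
  Ht152 vs Ht148: 5
  Ht152 vs Ht166: 5
  Ht148 vs Ht166: 8
The largest is 8, between Ht148 and Ht166.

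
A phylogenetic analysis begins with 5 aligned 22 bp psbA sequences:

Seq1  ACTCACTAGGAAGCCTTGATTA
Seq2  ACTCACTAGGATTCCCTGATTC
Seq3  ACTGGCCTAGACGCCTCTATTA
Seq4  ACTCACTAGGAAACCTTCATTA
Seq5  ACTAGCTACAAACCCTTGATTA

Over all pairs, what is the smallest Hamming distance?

Pairwise Hamming distances:
  Seq1 vs Seq2: 4
  Seq1 vs Seq3: 8
  Seq1 vs Seq4: 2
  Seq1 vs Seq5: 5
  Seq2 vs Seq3: 11
  Seq2 vs Seq4: 5
  Seq2 vs Seq5: 8
  Seq3 vs Seq4: 9
  Seq3 vs Seq5: 9
  Seq4 vs Seq5: 6
The smallest is 2, between Seq1 and Seq4.

2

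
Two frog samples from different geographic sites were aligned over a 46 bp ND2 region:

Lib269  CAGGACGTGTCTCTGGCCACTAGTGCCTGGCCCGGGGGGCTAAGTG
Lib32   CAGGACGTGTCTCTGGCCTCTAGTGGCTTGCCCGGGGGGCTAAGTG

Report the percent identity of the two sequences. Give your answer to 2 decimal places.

Differing sites — 19:A/T; 26:C/G; 29:G/T.
43 of the 46 sites match, so the percent identity is 43/46 × 100 = 93.48%.

93.48%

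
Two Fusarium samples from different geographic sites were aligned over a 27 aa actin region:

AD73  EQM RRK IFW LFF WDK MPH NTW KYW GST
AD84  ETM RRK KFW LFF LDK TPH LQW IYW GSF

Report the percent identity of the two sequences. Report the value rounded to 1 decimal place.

70.4%

Differing sites — 2:Q/T; 7:I/K; 13:W/L; 16:M/T; 19:N/L; 20:T/Q; 22:K/I; 27:T/F.
19 of the 27 sites match, so the percent identity is 19/27 × 100 = 70.4%.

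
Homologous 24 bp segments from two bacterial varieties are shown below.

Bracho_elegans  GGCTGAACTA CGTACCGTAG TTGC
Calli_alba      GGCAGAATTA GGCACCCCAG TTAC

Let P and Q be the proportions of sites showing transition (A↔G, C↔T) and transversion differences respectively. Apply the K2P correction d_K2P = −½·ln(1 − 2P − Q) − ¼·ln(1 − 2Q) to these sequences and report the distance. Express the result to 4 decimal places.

Mismatches occur at site 4 (T↔A, transversion), site 8 (C↔T, transition), site 11 (C↔G, transversion), site 13 (T↔C, transition), site 17 (G↔C, transversion), site 18 (T↔C, transition), site 23 (G↔A, transition).
Of the 7 differences, 4 transitions and 3 transversions over 24 sites: P = 4/24 = 0.166667, Q = 3/24 = 0.125000.
d = −0.5·ln(0.541666) − 0.25·ln(0.750000) = −0.5·(-0.613106) − 0.25·(-0.287682) = 0.3785.

0.3785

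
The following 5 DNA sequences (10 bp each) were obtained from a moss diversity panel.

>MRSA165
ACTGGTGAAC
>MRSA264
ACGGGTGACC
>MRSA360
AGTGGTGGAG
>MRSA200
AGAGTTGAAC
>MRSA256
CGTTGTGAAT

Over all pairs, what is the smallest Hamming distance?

Pairwise Hamming distances:
  MRSA165 vs MRSA264: 2
  MRSA165 vs MRSA360: 3
  MRSA165 vs MRSA200: 3
  MRSA165 vs MRSA256: 4
  MRSA264 vs MRSA360: 5
  MRSA264 vs MRSA200: 4
  MRSA264 vs MRSA256: 6
  MRSA360 vs MRSA200: 4
  MRSA360 vs MRSA256: 4
  MRSA200 vs MRSA256: 5
The smallest is 2, between MRSA165 and MRSA264.

2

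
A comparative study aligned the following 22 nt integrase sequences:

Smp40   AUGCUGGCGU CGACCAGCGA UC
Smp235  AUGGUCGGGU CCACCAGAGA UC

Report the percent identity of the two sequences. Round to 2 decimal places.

77.27%

Mismatches occur at site 4 (C/G), site 6 (G/C), site 8 (C/G), site 12 (G/C), site 18 (C/A).
17 of the 22 sites match, so the percent identity is 17/22 × 100 = 77.27%.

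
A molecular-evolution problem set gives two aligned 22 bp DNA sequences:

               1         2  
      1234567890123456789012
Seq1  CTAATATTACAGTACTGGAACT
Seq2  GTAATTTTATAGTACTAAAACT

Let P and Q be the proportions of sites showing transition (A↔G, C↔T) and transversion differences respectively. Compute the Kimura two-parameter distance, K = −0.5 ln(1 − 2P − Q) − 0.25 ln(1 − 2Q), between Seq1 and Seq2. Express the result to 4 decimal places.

The sequences differ at positions 1 (C/G, transversion), 6 (A/T, transversion), 10 (C/T, transition), 17 (G/A, transition), 18 (G/A, transition).
Of the 5 differences, 3 transitions and 2 transversions over 22 sites: P = 3/22 = 0.136364, Q = 2/22 = 0.090909.
d = −0.5·ln(0.636363) − 0.25·ln(0.818182) = −0.5·(-0.451986) − 0.25·(-0.200670) = 0.2762.

0.2762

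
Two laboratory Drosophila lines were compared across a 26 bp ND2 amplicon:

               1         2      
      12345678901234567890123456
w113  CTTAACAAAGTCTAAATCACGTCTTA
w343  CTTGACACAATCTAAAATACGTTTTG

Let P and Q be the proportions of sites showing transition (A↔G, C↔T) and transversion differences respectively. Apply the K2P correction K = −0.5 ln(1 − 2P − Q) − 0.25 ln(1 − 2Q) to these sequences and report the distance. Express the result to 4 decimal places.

0.3513

Differing sites — 4:A/G (Ti); 8:A/C (Tv); 10:G/A (Ti); 17:T/A (Tv); 18:C/T (Ti); 23:C/T (Ti); 26:A/G (Ti).
Of the 7 differences, 5 transitions and 2 transversions over 26 sites: P = 5/26 = 0.192308, Q = 2/26 = 0.076923.
d = −0.5·ln(0.538461) − 0.25·ln(0.846154) = −0.5·(-0.619040) − 0.25·(-0.167054) = 0.3513.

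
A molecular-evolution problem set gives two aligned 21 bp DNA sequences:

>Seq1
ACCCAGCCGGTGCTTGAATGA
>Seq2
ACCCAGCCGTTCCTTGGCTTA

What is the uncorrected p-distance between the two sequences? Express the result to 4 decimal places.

Differing sites — 10:G/T; 12:G/C; 17:A/G; 18:A/C; 20:G/T.
There are 5 differences over 21 sites, so p = 5/21 = 0.2381.

0.2381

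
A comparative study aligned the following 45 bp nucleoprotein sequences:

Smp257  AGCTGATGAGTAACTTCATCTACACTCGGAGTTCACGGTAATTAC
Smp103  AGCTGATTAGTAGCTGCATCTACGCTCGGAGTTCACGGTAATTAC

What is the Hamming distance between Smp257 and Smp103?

4

Mismatches occur at site 8 (G→T), site 13 (A→G), site 16 (T→G), site 24 (A→G).
That gives 4 mismatches out of 45 aligned sites, so the Hamming distance is 4.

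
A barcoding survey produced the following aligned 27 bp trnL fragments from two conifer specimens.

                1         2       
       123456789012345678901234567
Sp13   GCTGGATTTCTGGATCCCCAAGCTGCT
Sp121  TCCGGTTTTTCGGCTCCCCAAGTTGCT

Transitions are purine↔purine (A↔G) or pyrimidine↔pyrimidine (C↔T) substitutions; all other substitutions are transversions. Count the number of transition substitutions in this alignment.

4

Differing sites — 1:G/T (Tv); 3:T/C (Ti); 6:A/T (Tv); 10:C/T (Ti); 11:T/C (Ti); 14:A/C (Tv); 23:C/T (Ti).
Of the 7 differences, 4 transitions and 3 transversions, so the answer is 4.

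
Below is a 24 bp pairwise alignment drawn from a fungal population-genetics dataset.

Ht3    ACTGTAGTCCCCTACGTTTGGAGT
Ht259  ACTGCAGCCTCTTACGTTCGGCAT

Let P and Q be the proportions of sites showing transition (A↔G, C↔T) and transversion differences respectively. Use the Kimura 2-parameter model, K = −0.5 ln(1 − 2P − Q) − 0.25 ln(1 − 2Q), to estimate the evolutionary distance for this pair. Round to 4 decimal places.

0.4118

Differing sites — 5:T/C (Ti); 8:T/C (Ti); 10:C/T (Ti); 12:C/T (Ti); 19:T/C (Ti); 22:A/C (Tv); 23:G/A (Ti).
Of the 7 differences, 6 transitions and 1 transversion over 24 sites: P = 6/24 = 0.250000, Q = 1/24 = 0.041667.
d = −0.5·ln(0.458333) − 0.25·ln(0.916666) = −0.5·(-0.780159) − 0.25·(-0.087012) = 0.4118.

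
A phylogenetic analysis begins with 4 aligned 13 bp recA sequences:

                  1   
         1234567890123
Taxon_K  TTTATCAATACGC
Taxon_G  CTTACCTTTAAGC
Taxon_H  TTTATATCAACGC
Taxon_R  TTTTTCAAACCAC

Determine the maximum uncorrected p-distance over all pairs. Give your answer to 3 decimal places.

Pairwise Hamming distances:
  Taxon_K vs Taxon_G: 5
  Taxon_K vs Taxon_H: 4
  Taxon_K vs Taxon_R: 4
  Taxon_G vs Taxon_H: 6
  Taxon_G vs Taxon_R: 9
  Taxon_H vs Taxon_R: 6
The largest is 9 mismatches, between Taxon_G and Taxon_R; p = 9/13 = 0.692.

0.692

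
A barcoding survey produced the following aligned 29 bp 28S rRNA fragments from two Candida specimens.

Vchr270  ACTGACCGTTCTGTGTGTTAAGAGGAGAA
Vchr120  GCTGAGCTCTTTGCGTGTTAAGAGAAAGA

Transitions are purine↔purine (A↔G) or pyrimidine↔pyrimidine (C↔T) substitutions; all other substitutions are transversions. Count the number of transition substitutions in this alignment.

7

The sequences differ at positions 1 (A/G, transition), 6 (C/G, transversion), 8 (G/T, transversion), 9 (T/C, transition), 11 (C/T, transition), 14 (T/C, transition), 25 (G/A, transition), 27 (G/A, transition), 28 (A/G, transition).
Of the 9 differences, 7 transitions and 2 transversions, so the answer is 7.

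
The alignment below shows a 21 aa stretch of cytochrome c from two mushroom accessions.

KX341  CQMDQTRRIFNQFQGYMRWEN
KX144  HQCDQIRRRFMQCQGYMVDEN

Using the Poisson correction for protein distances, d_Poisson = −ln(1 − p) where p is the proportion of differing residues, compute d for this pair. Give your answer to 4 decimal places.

0.4796

Differing sites — 1:C/H; 3:M/C; 6:T/I; 9:I/R; 11:N/M; 13:F/C; 18:R/V; 19:W/D.
p = 8/21 = 0.380952.
d = −ln(1 − 0.380952) = −ln(0.619048) = 0.4796.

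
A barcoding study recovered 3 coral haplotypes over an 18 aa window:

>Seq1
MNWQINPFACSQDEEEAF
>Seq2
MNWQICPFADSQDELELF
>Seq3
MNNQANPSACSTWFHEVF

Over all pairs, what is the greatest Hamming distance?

10

Pairwise Hamming distances:
  Seq1 vs Seq2: 4
  Seq1 vs Seq3: 8
  Seq2 vs Seq3: 10
The largest is 10, between Seq2 and Seq3.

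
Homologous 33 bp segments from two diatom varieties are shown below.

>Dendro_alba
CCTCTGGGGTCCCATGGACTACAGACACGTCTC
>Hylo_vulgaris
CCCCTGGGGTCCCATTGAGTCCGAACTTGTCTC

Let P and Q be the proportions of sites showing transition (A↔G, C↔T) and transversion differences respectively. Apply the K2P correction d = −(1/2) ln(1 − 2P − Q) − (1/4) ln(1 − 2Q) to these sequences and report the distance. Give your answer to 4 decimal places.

The sequences differ at positions 3 (T/C, transition), 16 (G/T, transversion), 19 (C/G, transversion), 21 (A/C, transversion), 23 (A/G, transition), 24 (G/A, transition), 27 (A/T, transversion), 28 (C/T, transition).
Of the 8 differences, 4 transitions and 4 transversions over 33 sites: P = 4/33 = 0.121212, Q = 4/33 = 0.121212.
d = −0.5·ln(0.636364) − 0.25·ln(0.757576) = −0.5·(-0.451985) − 0.25·(-0.277631) = 0.2954.

0.2954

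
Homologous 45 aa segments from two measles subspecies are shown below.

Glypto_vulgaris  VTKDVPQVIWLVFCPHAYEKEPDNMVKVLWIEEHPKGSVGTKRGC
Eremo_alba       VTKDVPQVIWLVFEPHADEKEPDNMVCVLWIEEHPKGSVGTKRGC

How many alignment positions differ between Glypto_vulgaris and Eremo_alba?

3

Mismatches occur at site 14 (C→E), site 18 (Y→D), site 27 (K→C).
That gives 3 mismatches out of 45 aligned sites, so the Hamming distance is 3.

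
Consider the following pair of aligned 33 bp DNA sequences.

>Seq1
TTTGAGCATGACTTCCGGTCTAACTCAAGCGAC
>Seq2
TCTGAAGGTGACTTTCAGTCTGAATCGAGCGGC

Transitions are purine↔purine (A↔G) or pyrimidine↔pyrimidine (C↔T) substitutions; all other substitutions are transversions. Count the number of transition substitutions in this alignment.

Mismatches occur at site 2 (T↔C, transition), site 6 (G↔A, transition), site 7 (C↔G, transversion), site 8 (A↔G, transition), site 15 (C↔T, transition), site 17 (G↔A, transition), site 22 (A↔G, transition), site 24 (C↔A, transversion), site 27 (A↔G, transition), site 32 (A↔G, transition).
Of the 10 differences, 8 transitions and 2 transversions, so the answer is 8.

8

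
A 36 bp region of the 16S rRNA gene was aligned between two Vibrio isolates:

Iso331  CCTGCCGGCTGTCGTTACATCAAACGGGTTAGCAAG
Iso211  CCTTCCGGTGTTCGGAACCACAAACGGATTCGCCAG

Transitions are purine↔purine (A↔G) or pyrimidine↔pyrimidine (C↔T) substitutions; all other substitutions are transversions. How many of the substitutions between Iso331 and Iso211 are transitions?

Differing sites — 4:G/T (Tv); 9:C/T (Ti); 10:T/G (Tv); 11:G/T (Tv); 15:T/G (Tv); 16:T/A (Tv); 19:A/C (Tv); 20:T/A (Tv); 28:G/A (Ti); 31:A/C (Tv); 34:A/C (Tv).
Of the 11 differences, 2 transitions and 9 transversions, so the answer is 2.

2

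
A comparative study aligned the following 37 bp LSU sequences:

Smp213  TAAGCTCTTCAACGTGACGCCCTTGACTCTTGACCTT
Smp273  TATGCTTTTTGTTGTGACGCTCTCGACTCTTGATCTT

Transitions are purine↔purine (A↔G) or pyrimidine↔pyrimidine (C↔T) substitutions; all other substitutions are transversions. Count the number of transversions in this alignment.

Differing sites — 3:A/T (Tv); 7:C/T (Ti); 10:C/T (Ti); 11:A/G (Ti); 12:A/T (Tv); 13:C/T (Ti); 21:C/T (Ti); 24:T/C (Ti); 34:C/T (Ti).
Of the 9 differences, 7 transitions and 2 transversions, so the answer is 2.

2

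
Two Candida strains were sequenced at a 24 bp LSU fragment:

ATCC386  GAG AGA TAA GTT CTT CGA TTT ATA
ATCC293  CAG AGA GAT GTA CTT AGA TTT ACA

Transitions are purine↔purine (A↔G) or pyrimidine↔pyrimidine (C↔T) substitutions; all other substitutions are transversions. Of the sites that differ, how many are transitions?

Differing sites — 1:G/C (Tv); 7:T/G (Tv); 9:A/T (Tv); 12:T/A (Tv); 16:C/A (Tv); 23:T/C (Ti).
Of the 6 differences, 1 transition and 5 transversions, so the answer is 1.

1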